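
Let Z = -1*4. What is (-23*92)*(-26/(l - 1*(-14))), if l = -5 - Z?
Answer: 4232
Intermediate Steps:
Z = -4
l = -1 (l = -5 - 1*(-4) = -5 + 4 = -1)
(-23*92)*(-26/(l - 1*(-14))) = (-23*92)*(-26/(-1 - 1*(-14))) = -(-55016)/(-1 + 14) = -(-55016)/13 = -2116*(-2) = 4232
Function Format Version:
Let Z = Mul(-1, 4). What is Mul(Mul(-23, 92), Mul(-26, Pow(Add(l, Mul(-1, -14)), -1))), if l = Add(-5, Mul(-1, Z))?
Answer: 4232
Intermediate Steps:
Z = -4
l = -1 (l = Add(-5, Mul(-1, -4)) = Add(-5, 4) = -1)
Mul(Mul(-23, 92), Mul(-26, Pow(Add(l, Mul(-1, -14)), -1))) = Mul(Mul(-23, 92), Mul(-26, Pow(Add(-1, Mul(-1, -14)), -1))) = Mul(-2116, Mul(-26, Pow(Add(-1, 14), -1))) = Mul(-2116, Mul(-26, Pow(13, -1))) = Mul(-2116, Mul(-26, Rational(1, 13))) = Mul(-2116, -2) = 4232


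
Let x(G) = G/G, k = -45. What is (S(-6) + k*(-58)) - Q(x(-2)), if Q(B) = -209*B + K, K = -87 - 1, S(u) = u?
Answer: 2901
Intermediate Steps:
x(G) = 1
K = -88
Q(B) = -88 - 209*B (Q(B) = -209*B - 88 = -88 - 209*B)
(S(-6) + k*(-58)) - Q(x(-2)) = (-6 - 45*(-58)) - (-88 - 209*1) = (-6 + 2610) - (-88 - 209) = 2604 - 1*(-297) = 2604 + 297 = 2901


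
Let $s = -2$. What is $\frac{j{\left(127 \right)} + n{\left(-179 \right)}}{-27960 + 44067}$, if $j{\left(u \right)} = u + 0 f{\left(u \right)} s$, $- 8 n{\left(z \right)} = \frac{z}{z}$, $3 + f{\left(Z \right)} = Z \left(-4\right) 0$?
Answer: $\frac{145}{18408} \approx 0.007877$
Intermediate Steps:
$f{\left(Z \right)} = -3$ ($f{\left(Z \right)} = -3 + Z \left(-4\right) 0 = -3 + - 4 Z 0 = -3 + 0 = -3$)
$n{\left(z \right)} = - \frac{1}{8}$ ($n{\left(z \right)} = - \frac{z \frac{1}{z}}{8} = \left(- \frac{1}{8}\right) 1 = - \frac{1}{8}$)
$j{\left(u \right)} = u$ ($j{\left(u \right)} = u + 0 \left(\left(-3\right) \left(-2\right)\right) = u + 0 \cdot 6 = u + 0 = u$)
$\frac{j{\left(127 \right)} + n{\left(-179 \right)}}{-27960 + 44067} = \frac{127 - \frac{1}{8}}{-27960 + 44067} = \frac{1015}{8 \cdot 16107} = \frac{1015}{8} \cdot \frac{1}{16107} = \frac{145}{18408}$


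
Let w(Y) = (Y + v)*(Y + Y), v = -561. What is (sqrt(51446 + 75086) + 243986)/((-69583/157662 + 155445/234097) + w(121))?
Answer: -9005084381399004/3929977046668681 - 73816402428*sqrt(31633)/3929977046668681 ≈ -2.2947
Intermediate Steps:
w(Y) = 2*Y*(-561 + Y) (w(Y) = (Y - 561)*(Y + Y) = (-561 + Y)*(2*Y) = 2*Y*(-561 + Y))
(sqrt(51446 + 75086) + 243986)/((-69583/157662 + 155445/234097) + w(121)) = (sqrt(51446 + 75086) + 243986)/((-69583/157662 + 155445/234097) + 2*121*(-561 + 121)) = (sqrt(126532) + 243986)/((-69583*1/157662 + 155445*(1/234097)) + 2*121*(-440)) = (2*sqrt(31633) + 243986)/((-69583/157662 + 155445/234097) - 106480) = (243986 + 2*sqrt(31633))/(8218598039/36908201214 - 106480) = (243986 + 2*sqrt(31633))/(-3929977046668681/36908201214) = (243986 + 2*sqrt(31633))*(-36908201214/3929977046668681) = -9005084381399004/3929977046668681 - 73816402428*sqrt(31633)/3929977046668681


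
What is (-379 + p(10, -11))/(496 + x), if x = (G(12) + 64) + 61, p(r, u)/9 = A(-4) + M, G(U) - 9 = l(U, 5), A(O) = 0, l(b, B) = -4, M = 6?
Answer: -325/626 ≈ -0.51917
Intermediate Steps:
G(U) = 5 (G(U) = 9 - 4 = 5)
p(r, u) = 54 (p(r, u) = 9*(0 + 6) = 9*6 = 54)
x = 130 (x = (5 + 64) + 61 = 69 + 61 = 130)
(-379 + p(10, -11))/(496 + x) = (-379 + 54)/(496 + 130) = -325/626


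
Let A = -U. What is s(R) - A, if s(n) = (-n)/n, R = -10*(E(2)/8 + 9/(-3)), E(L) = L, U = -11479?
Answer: -11480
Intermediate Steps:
R = 55/2 (R = -10*(2/8 + 9/(-3)) = -10*(2*(⅛) + 9*(-⅓)) = -10*(¼ - 3) = -10*(-11/4) = 55/2 ≈ 27.500)
A = 11479 (A = -1*(-11479) = 11479)
s(n) = -1
s(R) - A = -1 - 1*11479 = -1 - 11479 = -11480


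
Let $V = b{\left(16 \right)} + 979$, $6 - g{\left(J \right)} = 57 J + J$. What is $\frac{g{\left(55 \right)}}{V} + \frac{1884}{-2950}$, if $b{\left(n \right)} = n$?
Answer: $- \frac{5662}{1475} \approx -3.8386$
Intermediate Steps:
$g{\left(J \right)} = 6 - 58 J$ ($g{\left(J \right)} = 6 - \left(57 J + J\right) = 6 - 58 J$)
$V = 995$ ($V = 16 + 979 = 995$)
$\frac{g{\left(55 \right)}}{V} + \frac{1884}{-2950} = \frac{6 - 3190}{995} + \frac{1884}{-2950} = \left(6 - 3190\right) \frac{1}{995} + 1884 \left(- \frac{1}{2950}\right) = \left(-3184\right) \frac{1}{995} - \frac{942}{1475} = - \frac{16}{5} - \frac{942}{1475} = - \frac{5662}{1475}$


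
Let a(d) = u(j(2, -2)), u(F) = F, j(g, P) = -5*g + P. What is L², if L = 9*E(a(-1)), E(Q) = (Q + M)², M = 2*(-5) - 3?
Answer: 31640625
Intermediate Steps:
j(g, P) = P - 5*g
M = -13 (M = -10 - 3 = -13)
a(d) = -12 (a(d) = -2 - 5*2 = -2 - 10 = -12)
E(Q) = (-13 + Q)² (E(Q) = (Q - 13)² = (-13 + Q)²)
L = 5625 (L = 9*(-13 - 12)² = 9*(-25)² = 9*625 = 5625)
L² = 5625² = 31640625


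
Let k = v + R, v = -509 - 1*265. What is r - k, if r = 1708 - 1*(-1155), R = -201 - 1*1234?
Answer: 5072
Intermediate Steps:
v = -774 (v = -509 - 265 = -774)
R = -1435 (R = -201 - 1234 = -1435)
k = -2209 (k = -774 - 1435 = -2209)
r = 2863 (r = 1708 + 1155 = 2863)
r - k = 2863 - 1*(-2209) = 2863 + 2209 = 5072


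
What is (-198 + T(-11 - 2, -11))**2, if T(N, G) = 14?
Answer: 33856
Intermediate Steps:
(-198 + T(-11 - 2, -11))**2 = (-198 + 14)**2 = (-184)**2 = 33856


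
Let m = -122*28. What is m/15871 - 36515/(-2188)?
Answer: 572055357/34725748 ≈ 16.474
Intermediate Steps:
m = -3416
m/15871 - 36515/(-2188) = -3416/15871 - 36515/(-2188) = -3416*1/15871 - 36515*(-1/2188) = -3416/15871 + 36515/2188 = 572055357/34725748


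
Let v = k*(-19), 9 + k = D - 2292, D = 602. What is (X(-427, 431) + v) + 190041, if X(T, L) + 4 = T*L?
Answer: 38281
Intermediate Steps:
k = -1699 (k = -9 + (602 - 2292) = -9 - 1690 = -1699)
X(T, L) = -4 + L*T (X(T, L) = -4 + T*L = -4 + L*T)
v = 32281 (v = -1699*(-19) = 32281)
(X(-427, 431) + v) + 190041 = ((-4 + 431*(-427)) + 32281) + 190041 = ((-4 - 184037) + 32281) + 190041 = (-184041 + 32281) + 190041 = -151760 + 190041 = 38281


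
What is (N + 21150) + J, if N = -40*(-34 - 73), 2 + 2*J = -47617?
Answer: 3241/2 ≈ 1620.5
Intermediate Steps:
J = -47619/2 (J = -1 + (1/2)*(-47617) = -1 - 47617/2 = -47619/2 ≈ -23810.)
N = 4280 (N = -40*(-107) = 4280)
(N + 21150) + J = (4280 + 21150) - 47619/2 = 25430 - 47619/2 = 3241/2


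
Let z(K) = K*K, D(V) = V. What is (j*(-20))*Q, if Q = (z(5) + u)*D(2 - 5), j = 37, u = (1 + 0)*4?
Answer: 64380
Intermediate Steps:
u = 4 (u = 1*4 = 4)
z(K) = K**2
Q = -87 (Q = (5**2 + 4)*(2 - 5) = (25 + 4)*(-3) = 29*(-3) = -87)
(j*(-20))*Q = (37*(-20))*(-87) = -740*(-87) = 64380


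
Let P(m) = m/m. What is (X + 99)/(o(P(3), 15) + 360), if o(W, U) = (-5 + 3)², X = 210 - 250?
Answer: 59/364 ≈ 0.16209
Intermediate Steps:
X = -40
P(m) = 1
o(W, U) = 4 (o(W, U) = (-2)² = 4)
(X + 99)/(o(P(3), 15) + 360) = (-40 + 99)/(4 + 360) = 59/364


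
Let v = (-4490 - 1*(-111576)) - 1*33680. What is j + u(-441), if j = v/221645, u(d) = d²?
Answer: 43105814651/221645 ≈ 1.9448e+5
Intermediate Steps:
v = 73406 (v = (-4490 + 111576) - 33680 = 107086 - 33680 = 73406)
j = 73406/221645 ≈ 0.33119
j + u(-441) = 73406/221645 + (-441)² = 73406/221645 + 194481 = 43105814651/221645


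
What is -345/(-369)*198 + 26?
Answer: 8656/41 ≈ 211.12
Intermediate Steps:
-345/(-369)*198 + 26 = -345*(-1/369)*198 + 26 = (115/123)*198 + 26 = 7590/41 + 26 = 8656/41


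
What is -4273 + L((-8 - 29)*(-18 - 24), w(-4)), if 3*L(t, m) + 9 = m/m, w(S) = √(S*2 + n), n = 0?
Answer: -12827/3 ≈ -4275.7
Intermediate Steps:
w(S) = √2*√S (w(S) = √(S*2 + 0) = √(2*S + 0) = √(2*S) = √2*√S)
L(t, m) = -8/3 (L(t, m) = -3 + (m/m)/3 = -3 + (⅓)*1 = -3 + ⅓ = -8/3)
-4273 + L((-8 - 29)*(-18 - 24), w(-4)) = -4273 - 8/3 = -12827/3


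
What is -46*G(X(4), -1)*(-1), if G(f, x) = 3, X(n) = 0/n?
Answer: 138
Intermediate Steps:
X(n) = 0
-46*G(X(4), -1)*(-1) = -46*3*(-1) = -138*(-1) = 138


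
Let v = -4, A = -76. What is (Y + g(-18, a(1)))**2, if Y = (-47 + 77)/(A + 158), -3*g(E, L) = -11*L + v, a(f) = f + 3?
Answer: 450241/1681 ≈ 267.84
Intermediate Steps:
a(f) = 3 + f
g(E, L) = 4/3 + 11*L/3 (g(E, L) = -(-11*L - 4)/3 = -(-4 - 11*L)/3 = 4/3 + 11*L/3)
Y = 15/41 (Y = (-47 + 77)/(-76 + 158) = 30/82 = 30*(1/82) = 15/41 ≈ 0.36585)
(Y + g(-18, a(1)))**2 = (15/41 + (4/3 + 11*(3 + 1)/3))**2 = (15/41 + (4/3 + (11/3)*4))**2 = (15/41 + (4/3 + 44/3))**2 = (15/41 + 16)**2 = (671/41)**2 = 450241/1681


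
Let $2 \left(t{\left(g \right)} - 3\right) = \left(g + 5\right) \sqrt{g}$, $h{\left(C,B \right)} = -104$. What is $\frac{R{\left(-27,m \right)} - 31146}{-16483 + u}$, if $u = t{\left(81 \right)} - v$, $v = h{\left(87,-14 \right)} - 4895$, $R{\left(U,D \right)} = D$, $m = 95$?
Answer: $\frac{31051}{11094} \approx 2.7989$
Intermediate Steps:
$v = -4999$ ($v = -104 - 4895 = -4999$)
$t{\left(g \right)} = 3 + \frac{\sqrt{g} \left(5 + g\right)}{2}$ ($t{\left(g \right)} = 3 + \frac{\left(g + 5\right) \sqrt{g}}{2} = 3 + \frac{\left(5 + g\right) \sqrt{g}}{2} = 3 + \frac{\sqrt{g} \left(5 + g\right)}{2}$)
$u = 5389$ ($u = \left(3 + \frac{81^{\frac{3}{2}}}{2} + \frac{5 \sqrt{81}}{2}\right) - -4999 = \left(3 + \frac{1}{2} \cdot 729 + \frac{5}{2} \cdot 9\right) + 4999 = \left(3 + \frac{729}{2} + \frac{45}{2}\right) + 4999 = 390 + 4999 = 5389$)
$\frac{R{\left(-27,m \right)} - 31146}{-16483 + u} = \frac{95 - 31146}{-16483 + 5389} = - \frac{31051}{-11094} = \left(-31051\right) \left(- \frac{1}{11094}\right) = \frac{31051}{11094}$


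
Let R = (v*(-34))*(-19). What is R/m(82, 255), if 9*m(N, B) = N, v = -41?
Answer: -2907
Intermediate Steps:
m(N, B) = N/9
R = -26486 (R = -41*(-34)*(-19) = 1394*(-19) = -26486)
R/m(82, 255) = -26486/((1/9)*82) = -26486/82/9 = -26486*9/82 = -2907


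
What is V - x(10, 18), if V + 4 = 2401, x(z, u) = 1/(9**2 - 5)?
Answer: 182171/76 ≈ 2397.0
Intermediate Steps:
x(z, u) = 1/76 (x(z, u) = 1/(81 - 5) = 1/76)
V = 2397 (V = -4 + 2401 = 2397)
V - x(10, 18) = 2397 - 1*1/76 = 2397 - 1/76 = 182171/76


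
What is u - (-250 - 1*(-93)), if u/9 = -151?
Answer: -1202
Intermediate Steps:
u = -1359 (u = 9*(-151) = -1359)
u - (-250 - 1*(-93)) = -1359 - (-250 - 1*(-93)) = -1359 - (-250 + 93) = -1359 - 1*(-157) = -1359 + 157 = -1202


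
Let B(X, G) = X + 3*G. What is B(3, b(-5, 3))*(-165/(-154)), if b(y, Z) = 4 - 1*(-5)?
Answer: 225/7 ≈ 32.143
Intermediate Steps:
b(y, Z) = 9 (b(y, Z) = 4 + 5 = 9)
B(3, b(-5, 3))*(-165/(-154)) = (3 + 3*9)*(-165/(-154)) = (3 + 27)*(-165*(-1/154)) = 30*(15/14) = 225/7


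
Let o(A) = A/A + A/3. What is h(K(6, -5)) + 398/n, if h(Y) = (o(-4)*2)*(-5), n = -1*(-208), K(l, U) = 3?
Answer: 1637/312 ≈ 5.2468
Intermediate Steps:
o(A) = 1 + A/3 (o(A) = 1 + A*(⅓) = 1 + A/3)
n = 208
h(Y) = 10/3 (h(Y) = ((1 + (⅓)*(-4))*2)*(-5) = ((1 - 4/3)*2)*(-5) = -⅓*2*(-5) = -⅔*(-5) = 10/3)
h(K(6, -5)) + 398/n = 10/3 + 398/208 = 10/3 + (1/208)*398 = 10/3 + 199/104 = 1637/312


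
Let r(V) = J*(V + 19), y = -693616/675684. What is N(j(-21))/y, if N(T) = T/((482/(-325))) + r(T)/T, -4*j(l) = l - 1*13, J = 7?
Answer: -46827435015/2841744752 ≈ -16.478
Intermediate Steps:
y = -173404/168921 (y = -693616*1/675684 = -173404/168921 ≈ -1.0265)
r(V) = 133 + 7*V (r(V) = 7*(V + 19) = 7*(19 + V) = 133 + 7*V)
j(l) = 13/4 - l/4 (j(l) = -(l - 1*13)/4 = -(l - 13)/4 = -(-13 + l)/4 = 13/4 - l/4)
N(T) = -325*T/482 + (133 + 7*T)/T (N(T) = T/((482/(-325))) + (133 + 7*T)/T = T/((482*(-1/325))) + (133 + 7*T)/T = T/(-482/325) + (133 + 7*T)/T = T*(-325/482) + (133 + 7*T)/T = -325*T/482 + (133 + 7*T)/T)
N(j(-21))/y = (7 + 133/(13/4 - ¼*(-21)) - 325*(13/4 - ¼*(-21))/482)/(-173404/168921) = (7 + 133/(13/4 + 21/4) - 325*(13/4 + 21/4)/482)*(-168921/173404) = (7 + 133/(17/2) - 325/482*17/2)*(-168921/173404) = (7 + 133*(2/17) - 5525/964)*(-168921/173404) = (7 + 266/17 - 5525/964)*(-168921/173404) = (277215/16388)*(-168921/173404) = -46827435015/2841744752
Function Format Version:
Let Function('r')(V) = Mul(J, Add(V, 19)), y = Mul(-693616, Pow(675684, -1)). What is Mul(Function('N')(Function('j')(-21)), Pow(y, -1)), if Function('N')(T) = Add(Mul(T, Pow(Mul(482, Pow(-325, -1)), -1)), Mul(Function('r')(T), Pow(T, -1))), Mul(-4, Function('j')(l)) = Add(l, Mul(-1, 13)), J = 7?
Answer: Rational(-46827435015, 2841744752) ≈ -16.478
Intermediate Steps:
y = Rational(-173404, 168921) (y = Mul(-693616, Rational(1, 675684)) = Rational(-173404, 168921) ≈ -1.0265)
Function('r')(V) = Add(133, Mul(7, V)) (Function('r')(V) = Mul(7, Add(V, 19)) = Mul(7, Add(19, V)) = Add(133, Mul(7, V)))
Function('j')(l) = Add(Rational(13, 4), Mul(Rational(-1, 4), l)) (Function('j')(l) = Mul(Rational(-1, 4), Add(l, Mul(-1, 13))) = Mul(Rational(-1, 4), Add(l, -13)) = Mul(Rational(-1, 4), Add(-13, l)) = Add(Rational(13, 4), Mul(Rational(-1, 4), l)))
Function('N')(T) = Add(Mul(Rational(-325, 482), T), Mul(Pow(T, -1), Add(133, Mul(7, T)))) (Function('N')(T) = Add(Mul(T, Pow(Mul(482, Pow(-325, -1)), -1)), Mul(Add(133, Mul(7, T)), Pow(T, -1))) = Add(Mul(T, Pow(Mul(482, Rational(-1, 325)), -1)), Mul(Pow(T, -1), Add(133, Mul(7, T)))) = Add(Mul(T, Pow(Rational(-482, 325), -1)), Mul(Pow(T, -1), Add(133, Mul(7, T)))) = Add(Mul(T, Rational(-325, 482)), Mul(Pow(T, -1), Add(133, Mul(7, T)))) = Add(Mul(Rational(-325, 482), T), Mul(Pow(T, -1), Add(133, Mul(7, T)))))
Mul(Function('N')(Function('j')(-21)), Pow(y, -1)) = Mul(Add(7, Mul(133, Pow(Add(Rational(13, 4), Mul(Rational(-1, 4), -21)), -1)), Mul(Rational(-325, 482), Add(Rational(13, 4), Mul(Rational(-1, 4), -21)))), Pow(Rational(-173404, 168921), -1)) = Mul(Add(7, Mul(133, Pow(Add(Rational(13, 4), Rational(21, 4)), -1)), Mul(Rational(-325, 482), Add(Rational(13, 4), Rational(21, 4)))), Rational(-168921, 173404)) = Mul(Add(7, Mul(133, Pow(Rational(17, 2), -1)), Mul(Rational(-325, 482), Rational(17, 2))), Rational(-168921, 173404)) = Mul(Add(7, Mul(133, Rational(2, 17)), Rational(-5525, 964)), Rational(-168921, 173404)) = Mul(Add(7, Rational(266, 17), Rational(-5525, 964)), Rational(-168921, 173404)) = Mul(Rational(277215, 16388), Rational(-168921, 173404)) = Rational(-46827435015, 2841744752)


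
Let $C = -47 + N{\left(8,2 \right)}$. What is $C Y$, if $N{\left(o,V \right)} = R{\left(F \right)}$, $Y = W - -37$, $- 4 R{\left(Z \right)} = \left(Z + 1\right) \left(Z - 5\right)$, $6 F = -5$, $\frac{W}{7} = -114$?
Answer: $\frac{5123813}{144} \approx 35582.0$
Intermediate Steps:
$W = -798$ ($W = 7 \left(-114\right) = -798$)
$F = - \frac{5}{6}$ ($F = \frac{1}{6} \left(-5\right) = - \frac{5}{6} \approx -0.83333$)
$R{\left(Z \right)} = - \frac{\left(1 + Z\right) \left(-5 + Z\right)}{4}$ ($R{\left(Z \right)} = - \frac{\left(Z + 1\right) \left(Z - 5\right)}{4} = - \frac{\left(1 + Z\right) \left(-5 + Z\right)}{4}$)
$Y = -761$ ($Y = -798 - -37 = -798 + 37 = -761$)
$N{\left(o,V \right)} = \frac{35}{144}$ ($N{\left(o,V \right)} = \frac{5}{4} - \frac{5}{6} - \frac{\left(- \frac{5}{6}\right)^{2}}{4} = \frac{5}{4} - \frac{5}{6} - \frac{25}{144} = \frac{35}{144}$)
$C = - \frac{6733}{144}$ ($C = -47 + \frac{35}{144} = - \frac{6733}{144} \approx -46.757$)
$C Y = \left(- \frac{6733}{144}\right) \left(-761\right) = \frac{5123813}{144}$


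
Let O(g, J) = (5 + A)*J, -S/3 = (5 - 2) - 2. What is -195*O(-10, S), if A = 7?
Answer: 7020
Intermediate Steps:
S = -3 (S = -3*((5 - 2) - 2) = -3*(3 - 2) = -3*1 = -3)
O(g, J) = 12*J (O(g, J) = (5 + 7)*J = 12*J)
-195*O(-10, S) = -2340*(-3) = -195*(-36) = 7020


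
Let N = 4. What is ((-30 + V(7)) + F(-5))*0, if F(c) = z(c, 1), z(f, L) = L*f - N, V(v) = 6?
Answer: 0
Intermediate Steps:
z(f, L) = -4 + L*f (z(f, L) = L*f - 1*4 = L*f - 4 = -4 + L*f)
F(c) = -4 + c (F(c) = -4 + 1*c = -4 + c)
((-30 + V(7)) + F(-5))*0 = ((-30 + 6) + (-4 - 5))*0 = (-24 - 9)*0 = -33*0 = 0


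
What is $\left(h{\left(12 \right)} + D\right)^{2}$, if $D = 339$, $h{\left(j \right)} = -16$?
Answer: $104329$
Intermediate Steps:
$\left(h{\left(12 \right)} + D\right)^{2} = \left(-16 + 339\right)^{2} = 323^{2} = 104329$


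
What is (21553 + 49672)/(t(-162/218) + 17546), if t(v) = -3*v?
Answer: 100825/24841 ≈ 4.0588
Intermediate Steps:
(21553 + 49672)/(t(-162/218) + 17546) = (21553 + 49672)/(-(-486)/218 + 17546) = 71225/(-(-486)/218 + 17546) = 71225/(-3*(-81/109) + 17546) = 71225/(243/109 + 17546) = 71225/(1912757/109) = 71225*(109/1912757) = 100825/24841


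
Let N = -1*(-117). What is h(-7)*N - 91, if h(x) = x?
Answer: -910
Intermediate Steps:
N = 117
h(-7)*N - 91 = -7*117 - 91 = -819 - 91 = -910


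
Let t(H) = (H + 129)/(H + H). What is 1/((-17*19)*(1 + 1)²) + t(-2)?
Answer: -20511/646 ≈ -31.751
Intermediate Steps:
t(H) = (129 + H)/(2*H) (t(H) = (129 + H)/((2*H)) = (129 + H)*(1/(2*H)) = (129 + H)/(2*H))
1/((-17*19)*(1 + 1)²) + t(-2) = 1/((-17*19)*(1 + 1)²) + (½)*(129 - 2)/(-2) = 1/(-323*2²) + (½)*(-½)*127 = 1/(-323*4) - 127/4 = 1/(-1292) - 127/4 = -1/1292 - 127/4 = -20511/646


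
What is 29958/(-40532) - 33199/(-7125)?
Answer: 566085559/144395250 ≈ 3.9204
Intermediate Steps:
29958/(-40532) - 33199/(-7125) = 29958*(-1/40532) - 33199*(-1/7125) = -14979/20266 + 33199/7125 = 566085559/144395250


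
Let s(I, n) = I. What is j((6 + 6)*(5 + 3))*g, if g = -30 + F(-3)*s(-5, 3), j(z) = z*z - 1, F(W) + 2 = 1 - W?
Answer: -368600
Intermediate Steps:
F(W) = -1 - W (F(W) = -2 + (1 - W) = -1 - W)
j(z) = -1 + z² (j(z) = z² - 1 = -1 + z²)
g = -40 (g = -30 + (-1 - 1*(-3))*(-5) = -30 + (-1 + 3)*(-5) = -30 + 2*(-5) = -30 - 10 = -40)
j((6 + 6)*(5 + 3))*g = (-1 + ((6 + 6)*(5 + 3))²)*(-40) = (-1 + (12*8)²)*(-40) = (-1 + 96²)*(-40) = (-1 + 9216)*(-40) = 9215*(-40) = -368600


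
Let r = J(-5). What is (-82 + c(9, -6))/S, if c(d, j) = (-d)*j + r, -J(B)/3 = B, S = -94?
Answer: 13/94 ≈ 0.13830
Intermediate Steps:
J(B) = -3*B
r = 15 (r = -3*(-5) = 15)
c(d, j) = 15 - d*j (c(d, j) = (-d)*j + 15 = -d*j + 15 = 15 - d*j)
(-82 + c(9, -6))/S = (-82 + (15 - 1*9*(-6)))/(-94) = -(-82 + (15 + 54))/94 = -(-82 + 69)/94 = -1/94*(-13) = 13/94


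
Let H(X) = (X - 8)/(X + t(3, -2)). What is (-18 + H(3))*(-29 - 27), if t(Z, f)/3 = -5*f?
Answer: 33544/33 ≈ 1016.5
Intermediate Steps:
t(Z, f) = -15*f (t(Z, f) = 3*(-5*f) = -15*f)
H(X) = (-8 + X)/(30 + X) (H(X) = (X - 8)/(X - 15*(-2)) = (-8 + X)/(X + 30) = (-8 + X)/(30 + X))
(-18 + H(3))*(-29 - 27) = (-18 + (-8 + 3)/(30 + 3))*(-29 - 27) = (-18 - 5/33)*(-56) = -599/33*(-56) = 33544/33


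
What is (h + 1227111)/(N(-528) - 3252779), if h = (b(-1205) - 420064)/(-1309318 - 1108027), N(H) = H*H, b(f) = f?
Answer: -2966351061564/7189171943275 ≈ -0.41261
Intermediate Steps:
N(H) = H**2
h = 421269/2417345 (h = (-1205 - 420064)/(-1309318 - 1108027) = -421269/(-2417345) = -421269*(-1/2417345) = 421269/2417345 ≈ 0.17427)
(h + 1227111)/(N(-528) - 3252779) = (421269/2417345 + 1227111)/((-528)**2 - 3252779) = 2966351061564/(2417345*(278784 - 3252779)) = (2966351061564/2417345)/(-2973995) = (2966351061564/2417345)*(-1/2973995) = -2966351061564/7189171943275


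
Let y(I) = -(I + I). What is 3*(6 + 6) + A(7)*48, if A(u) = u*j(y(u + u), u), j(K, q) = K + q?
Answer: -7020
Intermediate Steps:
y(I) = -2*I
A(u) = -3*u**2 (A(u) = u*(-2*(u + u) + u) = u*(-4*u + u) = u*(-3*u) = -3*u**2)
3*(6 + 6) + A(7)*48 = 3*(6 + 6) - 3*7**2*48 = 3*12 - 3*49*48 = 36 - 147*48 = 36 - 7056 = -7020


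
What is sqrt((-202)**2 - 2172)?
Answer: 2*sqrt(9658) ≈ 196.55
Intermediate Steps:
sqrt((-202)**2 - 2172) = sqrt(40804 - 2172) = sqrt(38632) = 2*sqrt(9658)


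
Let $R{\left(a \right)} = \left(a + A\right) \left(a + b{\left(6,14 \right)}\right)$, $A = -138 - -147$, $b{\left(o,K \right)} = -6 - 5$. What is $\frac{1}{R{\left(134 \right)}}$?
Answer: $\frac{1}{17589} \approx 5.6854 \cdot 10^{-5}$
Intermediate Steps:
$b{\left(o,K \right)} = -11$
$A = 9$ ($A = -138 + 147 = 9$)
$R{\left(a \right)} = \left(-11 + a\right) \left(9 + a\right)$ ($R{\left(a \right)} = \left(a + 9\right) \left(a - 11\right) = \left(9 + a\right) \left(-11 + a\right) = \left(-11 + a\right) \left(9 + a\right)$)
$\frac{1}{R{\left(134 \right)}} = \frac{1}{-99 + 134^{2} - 268} = \frac{1}{-99 + 17956 - 268} = \frac{1}{17589}$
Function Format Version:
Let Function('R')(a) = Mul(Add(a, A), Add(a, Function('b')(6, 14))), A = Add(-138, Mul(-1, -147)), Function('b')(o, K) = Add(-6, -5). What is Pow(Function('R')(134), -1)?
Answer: Rational(1, 17589) ≈ 5.6854e-5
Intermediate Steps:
Function('b')(o, K) = -11
A = 9 (A = Add(-138, 147) = 9)
Function('R')(a) = Mul(Add(-11, a), Add(9, a)) (Function('R')(a) = Mul(Add(a, 9), Add(a, -11)) = Mul(Add(9, a), Add(-11, a)) = Mul(Add(-11, a), Add(9, a)))
Pow(Function('R')(134), -1) = Pow(Add(-99, Pow(134, 2), Mul(-2, 134)), -1) = Pow(Add(-99, 17956, -268), -1) = Pow(17589, -1) = Rational(1, 17589)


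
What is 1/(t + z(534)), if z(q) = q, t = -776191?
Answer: -1/775657 ≈ -1.2892e-6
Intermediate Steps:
1/(t + z(534)) = 1/(-776191 + 534) = 1/(-775657) = -1/775657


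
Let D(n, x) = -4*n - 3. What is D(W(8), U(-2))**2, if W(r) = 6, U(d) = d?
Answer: 729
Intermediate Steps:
D(n, x) = -3 - 4*n
D(W(8), U(-2))**2 = (-3 - 4*6)**2 = (-3 - 24)**2 = (-27)**2 = 729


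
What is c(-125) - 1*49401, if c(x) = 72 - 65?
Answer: -49394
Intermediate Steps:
c(x) = 7
c(-125) - 1*49401 = 7 - 1*49401 = 7 - 49401 = -49394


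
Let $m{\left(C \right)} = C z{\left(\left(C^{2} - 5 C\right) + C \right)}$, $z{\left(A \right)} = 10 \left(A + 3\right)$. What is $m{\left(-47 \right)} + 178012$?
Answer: $-949988$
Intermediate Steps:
$z{\left(A \right)} = 30 + 10 A$ ($z{\left(A \right)} = 10 \left(3 + A\right) = 30 + 10 A$)
$m{\left(C \right)} = C \left(30 - 40 C + 10 C^{2}\right)$ ($m{\left(C \right)} = C \left(30 + 10 \left(\left(C^{2} - 5 C\right) + C\right)\right) = C \left(30 + 10 \left(C^{2} - 4 C\right)\right) = C \left(30 + \left(- 40 C + 10 C^{2}\right)\right) = C \left(30 - 40 C + 10 C^{2}\right)$)
$m{\left(-47 \right)} + 178012 = 10 \left(-47\right) \left(3 - 47 \left(-4 - 47\right)\right) + 178012 = 10 \left(-47\right) \left(3 - -2397\right) + 178012 = 10 \left(-47\right) \left(3 + 2397\right) + 178012 = 10 \left(-47\right) 2400 + 178012 = -1128000 + 178012 = -949988$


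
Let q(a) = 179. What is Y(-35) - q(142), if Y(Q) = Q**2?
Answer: 1046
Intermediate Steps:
Y(-35) - q(142) = (-35)**2 - 1*179 = 1225 - 179 = 1046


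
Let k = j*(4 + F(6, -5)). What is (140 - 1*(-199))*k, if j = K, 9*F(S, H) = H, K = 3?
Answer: 3503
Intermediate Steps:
F(S, H) = H/9
j = 3
k = 31/3 (k = 3*(4 + (1/9)*(-5)) = 3*(4 - 5/9) = 3*(31/9) = 31/3 ≈ 10.333)
(140 - 1*(-199))*k = (140 - 1*(-199))*(31/3) = (140 + 199)*(31/3) = 339*(31/3) = 3503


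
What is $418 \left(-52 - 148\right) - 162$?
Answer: $-83762$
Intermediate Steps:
$418 \left(-52 - 148\right) - 162 = 418 \left(-200\right) - 162 = -83600 - 162 = -83762$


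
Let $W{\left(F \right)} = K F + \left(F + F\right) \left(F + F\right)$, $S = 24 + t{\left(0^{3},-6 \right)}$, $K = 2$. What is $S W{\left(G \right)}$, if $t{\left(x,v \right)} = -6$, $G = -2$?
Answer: $216$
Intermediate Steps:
$S = 18$ ($S = 24 - 6 = 18$)
$W{\left(F \right)} = 2 F + 4 F^{2}$ ($W{\left(F \right)} = 2 F + \left(F + F\right) \left(F + F\right) = 2 F + 2 F 2 F = 2 F + 4 F^{2}$)
$S W{\left(G \right)} = 18 \cdot 2 \left(-2\right) \left(1 + 2 \left(-2\right)\right) = 18 \cdot 2 \left(-2\right) \left(1 - 4\right) = 18 \cdot 2 \left(-2\right) \left(-3\right) = 18 \cdot 12 = 216$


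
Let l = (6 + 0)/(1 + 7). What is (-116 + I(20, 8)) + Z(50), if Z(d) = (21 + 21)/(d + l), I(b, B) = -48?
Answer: -4732/29 ≈ -163.17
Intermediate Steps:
l = ¾ (l = 6/8 = 6*(⅛) = ¾ ≈ 0.75000)
Z(d) = 42/(¾ + d) (Z(d) = (21 + 21)/(d + ¾) = 42/(¾ + d))
(-116 + I(20, 8)) + Z(50) = (-116 - 48) + 168/(3 + 4*50) = -164 + 168/(3 + 200) = -164 + 168/203 = -164 + 168*(1/203) = -164 + 24/29 = -4732/29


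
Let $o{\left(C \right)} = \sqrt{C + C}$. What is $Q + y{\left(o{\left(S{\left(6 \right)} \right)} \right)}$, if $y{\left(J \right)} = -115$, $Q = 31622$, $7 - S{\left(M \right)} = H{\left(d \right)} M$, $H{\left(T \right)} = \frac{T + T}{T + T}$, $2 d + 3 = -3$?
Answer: $31507$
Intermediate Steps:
$d = -3$ ($d = - \frac{3}{2} + \frac{1}{2} \left(-3\right) = - \frac{3}{2} - \frac{3}{2} = -3$)
$H{\left(T \right)} = 1$ ($H{\left(T \right)} = \frac{2 T}{2 T} = 2 T \frac{1}{2 T} = 1$)
$S{\left(M \right)} = 7 - M$ ($S{\left(M \right)} = 7 - 1 M = 7 - M$)
$o{\left(C \right)} = \sqrt{2} \sqrt{C}$ ($o{\left(C \right)} = \sqrt{2 C} = \sqrt{2} \sqrt{C}$)
$Q + y{\left(o{\left(S{\left(6 \right)} \right)} \right)} = 31622 - 115 = 31507$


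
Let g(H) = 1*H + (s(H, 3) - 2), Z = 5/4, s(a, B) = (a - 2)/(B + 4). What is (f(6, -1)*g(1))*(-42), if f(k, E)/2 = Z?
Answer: 120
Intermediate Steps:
s(a, B) = (-2 + a)/(4 + B)
Z = 5/4 (Z = 5*(1/4) = 5/4 ≈ 1.2500)
f(k, E) = 5/2 (f(k, E) = 2*(5/4) = 5/2)
g(H) = -16/7 + 8*H/7 (g(H) = 1*H + ((-2 + H)/(4 + 3) - 2) = H + ((-2 + H)/7 - 2) = H + ((-2/7 + H/7) - 2) = H + (-16/7 + H/7) = -16/7 + 8*H/7)
(f(6, -1)*g(1))*(-42) = (5*(-16/7 + (8/7)*1)/2)*(-42) = (5*(-16/7 + 8/7)/2)*(-42) = ((5/2)*(-8/7))*(-42) = -20/7*(-42) = 120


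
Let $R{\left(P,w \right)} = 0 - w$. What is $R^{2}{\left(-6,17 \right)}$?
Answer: $289$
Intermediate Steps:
$R{\left(P,w \right)} = - w$
$R^{2}{\left(-6,17 \right)} = \left(\left(-1\right) 17\right)^{2} = \left(-17\right)^{2} = 289$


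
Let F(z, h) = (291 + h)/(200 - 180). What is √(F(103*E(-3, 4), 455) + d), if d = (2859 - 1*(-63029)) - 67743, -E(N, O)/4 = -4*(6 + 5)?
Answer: I*√181770/10 ≈ 42.635*I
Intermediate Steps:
E(N, O) = 176 (E(N, O) = -(-16)*(6 + 5) = -(-16)*11 = -4*(-44) = 176)
d = -1855 (d = (2859 + 63029) - 67743 = 65888 - 67743 = -1855)
F(z, h) = 291/20 + h/20 (F(z, h) = (291 + h)/20 = (291 + h)*(1/20) = 291/20 + h/20)
√(F(103*E(-3, 4), 455) + d) = √((291/20 + (1/20)*455) - 1855) = √((291/20 + 91/4) - 1855) = √(373/10 - 1855) = √(-18177/10) = I*√181770/10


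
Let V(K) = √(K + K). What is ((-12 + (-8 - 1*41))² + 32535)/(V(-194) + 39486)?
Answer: 178950552/194893073 - 9064*I*√97/194893073 ≈ 0.9182 - 0.00045805*I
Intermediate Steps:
V(K) = √2*√K (V(K) = √(2*K) = √2*√K)
((-12 + (-8 - 1*41))² + 32535)/(V(-194) + 39486) = ((-12 + (-8 - 1*41))² + 32535)/(√2*√(-194) + 39486) = ((-12 + (-8 - 41))² + 32535)/(√2*(I*√194) + 39486) = ((-12 - 49)² + 32535)/(2*I*√97 + 39486) = ((-61)² + 32535)/(39486 + 2*I*√97) = (3721 + 32535)/(39486 + 2*I*√97) = 36256/(39486 + 2*I*√97)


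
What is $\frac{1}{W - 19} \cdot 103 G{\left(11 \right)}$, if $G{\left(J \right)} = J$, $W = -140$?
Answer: $- \frac{1133}{159} \approx -7.1258$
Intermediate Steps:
$\frac{1}{W - 19} \cdot 103 G{\left(11 \right)} = \frac{1}{-140 - 19} \cdot 103 \cdot 11 = \frac{1}{-159} \cdot 103 \cdot 11 = \left(- \frac{1}{159}\right) 103 \cdot 11 = \left(- \frac{103}{159}\right) 11 = - \frac{1133}{159}$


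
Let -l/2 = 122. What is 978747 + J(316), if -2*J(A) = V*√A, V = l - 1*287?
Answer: 978747 + 531*√79 ≈ 9.8347e+5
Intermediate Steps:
l = -244 (l = -2*122 = -244)
V = -531 (V = -244 - 1*287 = -244 - 287 = -531)
J(A) = 531*√A/2 (J(A) = -(-531)*√A/2 = 531*√A/2)
978747 + J(316) = 978747 + 531*√316/2 = 978747 + 531*(2*√79)/2 = 978747 + 531*√79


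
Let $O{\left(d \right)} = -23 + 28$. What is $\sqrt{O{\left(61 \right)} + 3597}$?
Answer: $\sqrt{3602} \approx 60.017$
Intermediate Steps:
$O{\left(d \right)} = 5$
$\sqrt{O{\left(61 \right)} + 3597} = \sqrt{5 + 3597} = \sqrt{3602}$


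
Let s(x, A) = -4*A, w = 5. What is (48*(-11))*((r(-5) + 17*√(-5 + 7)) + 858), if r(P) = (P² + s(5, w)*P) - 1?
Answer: -518496 - 8976*√2 ≈ -5.3119e+5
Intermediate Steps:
r(P) = -1 + P² - 20*P (r(P) = (P² + (-4*5)*P) - 1 = (P² - 20*P) - 1 = -1 + P² - 20*P)
(48*(-11))*((r(-5) + 17*√(-5 + 7)) + 858) = (48*(-11))*(((-1 + (-5)² - 20*(-5)) + 17*√(-5 + 7)) + 858) = -528*(((-1 + 25 + 100) + 17*√2) + 858) = -528*((124 + 17*√2) + 858) = -528*(982 + 17*√2) = -518496 - 8976*√2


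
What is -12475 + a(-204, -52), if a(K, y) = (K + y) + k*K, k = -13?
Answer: -10079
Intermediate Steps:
a(K, y) = y - 12*K (a(K, y) = (K + y) - 13*K = y - 12*K)
-12475 + a(-204, -52) = -12475 + (-52 - 12*(-204)) = -12475 + (-52 + 2448) = -12475 + 2396 = -10079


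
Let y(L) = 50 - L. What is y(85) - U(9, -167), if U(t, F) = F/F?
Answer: -36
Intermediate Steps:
U(t, F) = 1
y(85) - U(9, -167) = (50 - 1*85) - 1*1 = (50 - 85) - 1 = -35 - 1 = -36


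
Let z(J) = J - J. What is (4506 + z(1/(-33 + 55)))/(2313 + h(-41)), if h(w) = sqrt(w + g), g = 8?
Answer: 1737063/891667 - 751*I*sqrt(33)/891667 ≈ 1.9481 - 0.0048383*I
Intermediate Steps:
h(w) = sqrt(8 + w) (h(w) = sqrt(w + 8) = sqrt(8 + w))
z(J) = 0
(4506 + z(1/(-33 + 55)))/(2313 + h(-41)) = (4506 + 0)/(2313 + sqrt(8 - 41)) = 4506/(2313 + sqrt(-33)) = 4506/(2313 + I*sqrt(33))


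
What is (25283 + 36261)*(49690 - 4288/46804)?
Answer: 35783012058192/11701 ≈ 3.0581e+9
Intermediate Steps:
(25283 + 36261)*(49690 - 4288/46804) = 61544*(49690 - 4288*1/46804) = 61544*(49690 - 1072/11701) = 61544*(581421618/11701) = 35783012058192/11701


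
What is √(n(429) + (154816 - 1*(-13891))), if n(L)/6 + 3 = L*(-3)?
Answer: √160967 ≈ 401.21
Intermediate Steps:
n(L) = -18 - 18*L (n(L) = -18 + 6*(L*(-3)) = -18 + 6*(-3*L) = -18 - 18*L)
√(n(429) + (154816 - 1*(-13891))) = √((-18 - 18*429) + (154816 - 1*(-13891))) = √((-18 - 7722) + (154816 + 13891)) = √(-7740 + 168707) = √160967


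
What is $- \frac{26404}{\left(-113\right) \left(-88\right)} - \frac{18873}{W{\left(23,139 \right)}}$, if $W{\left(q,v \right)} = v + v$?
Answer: $- \frac{12188339}{172777} \approx -70.544$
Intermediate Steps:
$W{\left(q,v \right)} = 2 v$
$- \frac{26404}{\left(-113\right) \left(-88\right)} - \frac{18873}{W{\left(23,139 \right)}} = - \frac{26404}{\left(-113\right) \left(-88\right)} - \frac{18873}{2 \cdot 139} = - \frac{26404}{9944} - \frac{18873}{278} = \left(-26404\right) \frac{1}{9944} - \frac{18873}{278} = - \frac{6601}{2486} - \frac{18873}{278} = - \frac{12188339}{172777}$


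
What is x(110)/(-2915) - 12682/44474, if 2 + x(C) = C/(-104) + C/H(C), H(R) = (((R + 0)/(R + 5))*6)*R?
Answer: -7902135266/27808146795 ≈ -0.28417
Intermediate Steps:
H(R) = 6*R²/(5 + R) (H(R) = ((R/(5 + R))*6)*R = (6*R/(5 + R))*R = 6*R²/(5 + R))
x(C) = -2 - C/104 + (5 + C)/(6*C) (x(C) = -2 + (C/(-104) + C/((6*C²/(5 + C)))) = -2 + (C*(-1/104) + C*((5 + C)/(6*C²))) = -2 + (-C/104 + (5 + C)/(6*C)) = -2 - C/104 + (5 + C)/(6*C))
x(110)/(-2915) - 12682/44474 = (-11/6 - 1/104*110 + (⅚)/110)/(-2915) - 12682/44474 = (-11/6 - 55/52 + (⅚)*(1/110))*(-1/2915) - 12682*1/44474 = (-11/6 - 55/52 + 1/132)*(-1/2915) - 6341/22237 = -1237/429*(-1/2915) - 6341/22237 = 1237/1250535 - 6341/22237 = -7902135266/27808146795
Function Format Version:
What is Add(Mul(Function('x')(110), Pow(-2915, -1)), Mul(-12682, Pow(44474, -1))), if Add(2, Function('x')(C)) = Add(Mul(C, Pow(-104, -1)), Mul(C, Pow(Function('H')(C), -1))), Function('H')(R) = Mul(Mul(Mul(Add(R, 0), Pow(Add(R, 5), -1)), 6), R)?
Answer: Rational(-7902135266, 27808146795) ≈ -0.28417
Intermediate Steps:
Function('H')(R) = Mul(6, Pow(R, 2), Pow(Add(5, R), -1)) (Function('H')(R) = Mul(Mul(Mul(R, Pow(Add(5, R), -1)), 6), R) = Mul(Mul(6, R, Pow(Add(5, R), -1)), R) = Mul(6, Pow(R, 2), Pow(Add(5, R), -1)))
Function('x')(C) = Add(-2, Mul(Rational(-1, 104), C), Mul(Rational(1, 6), Pow(C, -1), Add(5, C))) (Function('x')(C) = Add(-2, Add(Mul(C, Pow(-104, -1)), Mul(C, Pow(Mul(6, Pow(C, 2), Pow(Add(5, C), -1)), -1)))) = Add(-2, Add(Mul(C, Rational(-1, 104)), Mul(C, Mul(Rational(1, 6), Pow(C, -2), Add(5, C))))) = Add(-2, Add(Mul(Rational(-1, 104), C), Mul(Rational(1, 6), Pow(C, -1), Add(5, C)))) = Add(-2, Mul(Rational(-1, 104), C), Mul(Rational(1, 6), Pow(C, -1), Add(5, C))))
Add(Mul(Function('x')(110), Pow(-2915, -1)), Mul(-12682, Pow(44474, -1))) = Add(Mul(Add(Rational(-11, 6), Mul(Rational(-1, 104), 110), Mul(Rational(5, 6), Pow(110, -1))), Pow(-2915, -1)), Mul(-12682, Pow(44474, -1))) = Add(Mul(Add(Rational(-11, 6), Rational(-55, 52), Mul(Rational(5, 6), Rational(1, 110))), Rational(-1, 2915)), Mul(-12682, Rational(1, 44474))) = Add(Mul(Add(Rational(-11, 6), Rational(-55, 52), Rational(1, 132)), Rational(-1, 2915)), Rational(-6341, 22237)) = Add(Mul(Rational(-1237, 429), Rational(-1, 2915)), Rational(-6341, 22237)) = Add(Rational(1237, 1250535), Rational(-6341, 22237)) = Rational(-7902135266, 27808146795)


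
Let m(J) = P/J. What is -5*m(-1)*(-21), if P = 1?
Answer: -105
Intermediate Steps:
m(J) = 1/J
-5*m(-1)*(-21) = -5/(-1)*(-21) = -5*(-1)*(-21) = 5*(-21) = -105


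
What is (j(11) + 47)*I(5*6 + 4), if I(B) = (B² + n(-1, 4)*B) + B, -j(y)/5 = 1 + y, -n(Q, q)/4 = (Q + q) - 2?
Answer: -13702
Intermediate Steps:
n(Q, q) = 8 - 4*Q - 4*q (n(Q, q) = -4*((Q + q) - 2) = -4*(-2 + Q + q) = 8 - 4*Q - 4*q)
j(y) = -5 - 5*y (j(y) = -5*(1 + y) = -5 - 5*y)
I(B) = B² - 3*B (I(B) = (B² + (8 - 4*(-1) - 4*4)*B) + B = (B² + (8 + 4 - 16)*B) + B = (B² - 4*B) + B = B² - 3*B)
(j(11) + 47)*I(5*6 + 4) = ((-5 - 5*11) + 47)*((5*6 + 4)*(-3 + (5*6 + 4))) = ((-5 - 55) + 47)*((30 + 4)*(-3 + (30 + 4))) = (-60 + 47)*(34*(-3 + 34)) = -442*31 = -13*1054 = -13702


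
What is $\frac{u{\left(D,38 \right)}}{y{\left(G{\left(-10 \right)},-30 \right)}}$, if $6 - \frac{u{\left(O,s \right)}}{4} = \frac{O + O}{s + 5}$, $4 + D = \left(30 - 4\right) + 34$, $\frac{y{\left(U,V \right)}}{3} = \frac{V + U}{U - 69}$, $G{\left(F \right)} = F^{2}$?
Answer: $\frac{9052}{4515} \approx 2.0049$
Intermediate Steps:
$y{\left(U,V \right)} = \frac{3 \left(U + V\right)}{-69 + U}$ ($y{\left(U,V \right)} = 3 \frac{V + U}{U - 69} = 3 \frac{U + V}{-69 + U} = \frac{3 \left(U + V\right)}{-69 + U}$)
$D = 56$ ($D = -4 + \left(\left(30 - 4\right) + 34\right) = -4 + \left(26 + 34\right) = -4 + 60 = 56$)
$u{\left(O,s \right)} = 24 - \frac{8 O}{5 + s}$ ($u{\left(O,s \right)} = 24 - 4 \frac{O + O}{s + 5} = 24 - 4 \frac{2 O}{5 + s} = 24 - \frac{8 O}{5 + s}$)
$\frac{u{\left(D,38 \right)}}{y{\left(G{\left(-10 \right)},-30 \right)}} = \frac{8 \frac{1}{5 + 38} \left(15 - 56 + 3 \cdot 38\right)}{3 \frac{1}{-69 + \left(-10\right)^{2}} \left(\left(-10\right)^{2} - 30\right)} = \frac{8 \cdot \frac{1}{43} \left(15 - 56 + 114\right)}{3 \frac{1}{-69 + 100} \left(100 - 30\right)} = \frac{8 \cdot \frac{1}{43} \cdot 73}{3 \cdot \frac{1}{31} \cdot 70} = \frac{584}{43 \cdot 3 \cdot \frac{1}{31} \cdot 70} = \frac{584}{43 \cdot \frac{210}{31}} = \frac{584}{43} \cdot \frac{31}{210} = \frac{9052}{4515}$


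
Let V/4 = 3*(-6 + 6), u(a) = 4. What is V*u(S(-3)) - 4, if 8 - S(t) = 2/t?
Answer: -4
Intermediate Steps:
S(t) = 8 - 2/t
V = 0 (V = 4*(3*(-6 + 6)) = 4*(3*0) = 4*0 = 0)
V*u(S(-3)) - 4 = 0*4 - 4 = 0 - 4 = -4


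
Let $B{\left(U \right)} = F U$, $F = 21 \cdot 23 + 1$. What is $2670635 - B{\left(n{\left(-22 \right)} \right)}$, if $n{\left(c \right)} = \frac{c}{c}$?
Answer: $2670151$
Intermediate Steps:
$n{\left(c \right)} = 1$
$F = 484$ ($F = 483 + 1 = 484$)
$B{\left(U \right)} = 484 U$
$2670635 - B{\left(n{\left(-22 \right)} \right)} = 2670635 - 484 \cdot 1 = 2670635 - 484 = 2670151$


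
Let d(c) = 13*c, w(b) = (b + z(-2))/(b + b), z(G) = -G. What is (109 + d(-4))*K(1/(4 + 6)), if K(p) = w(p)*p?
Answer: 1197/20 ≈ 59.850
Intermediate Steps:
w(b) = (2 + b)/(2*b) (w(b) = (b - 1*(-2))/(b + b) = (b + 2)/((2*b)) = (2 + b)*(1/(2*b)) = (2 + b)/(2*b))
K(p) = 1 + p/2 (K(p) = ((2 + p)/(2*p))*p = 1 + p/2)
(109 + d(-4))*K(1/(4 + 6)) = (109 + 13*(-4))*(1 + 1/(2*(4 + 6))) = (109 - 52)*(1 + (1/2)/10) = 57*(1 + (1/2)*(1/10)) = 57*(1 + 1/20) = 57*(21/20) = 1197/20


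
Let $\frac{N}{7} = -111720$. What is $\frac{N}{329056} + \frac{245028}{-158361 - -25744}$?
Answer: $- \frac{3291780933}{779257492} \approx -4.2243$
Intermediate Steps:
$N = -782040$ ($N = 7 \left(-111720\right) = -782040$)
$\frac{N}{329056} + \frac{245028}{-158361 - -25744} = - \frac{782040}{329056} + \frac{245028}{-158361 - -25744} = \left(-782040\right) \frac{1}{329056} + \frac{245028}{-158361 + 25744} = - \frac{13965}{5876} + \frac{245028}{-132617} = - \frac{13965}{5876} + 245028 \left(- \frac{1}{132617}\right) = - \frac{13965}{5876} - \frac{245028}{132617} = - \frac{3291780933}{779257492}$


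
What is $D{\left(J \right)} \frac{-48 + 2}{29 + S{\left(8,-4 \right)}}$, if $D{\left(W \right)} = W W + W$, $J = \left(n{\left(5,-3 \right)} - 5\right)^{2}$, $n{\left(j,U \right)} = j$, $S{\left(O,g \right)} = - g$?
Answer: $0$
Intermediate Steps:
$J = 0$ ($J = \left(5 - 5\right)^{2} = 0^{2} = 0$)
$D{\left(W \right)} = W + W^{2}$ ($D{\left(W \right)} = W^{2} + W = W + W^{2}$)
$D{\left(J \right)} \frac{-48 + 2}{29 + S{\left(8,-4 \right)}} = 0 \left(1 + 0\right) \frac{-48 + 2}{29 - -4} = 0 \cdot 1 \left(- \frac{46}{29 + 4}\right) = 0 \left(- \frac{46}{33}\right) = 0$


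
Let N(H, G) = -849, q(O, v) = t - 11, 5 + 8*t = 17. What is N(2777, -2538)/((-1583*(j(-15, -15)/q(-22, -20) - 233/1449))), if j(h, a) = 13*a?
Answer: 23373819/887561189 ≈ 0.026335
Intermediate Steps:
t = 3/2 (t = -5/8 + (1/8)*17 = -5/8 + 17/8 = 3/2 ≈ 1.5000)
q(O, v) = -19/2 (q(O, v) = 3/2 - 11 = -19/2)
N(2777, -2538)/((-1583*(j(-15, -15)/q(-22, -20) - 233/1449))) = -849*(-1/(1583*((13*(-15))/(-19/2) - 233/1449))) = -849*(-1/(1583*(-195*(-2/19) - 233*1/1449))) = -849*(-1/(1583*(390/19 - 233/1449))) = -849/((-1583*560683/27531)) = -849/(-887561189/27531) = -849*(-27531/887561189) = 23373819/887561189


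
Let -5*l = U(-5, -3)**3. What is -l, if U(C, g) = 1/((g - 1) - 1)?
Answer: -1/625 ≈ -0.0016000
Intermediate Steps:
U(C, g) = 1/(-2 + g) (U(C, g) = 1/((-1 + g) - 1) = 1/(-2 + g))
l = 1/625 (l = -1/(5*(-2 - 3)**3) = -(1/(-5))**3/5 = -(-1/5)**3/5 = -1/5*(-1/125) = 1/625 ≈ 0.0016000)
-l = -1*1/625 = -1/625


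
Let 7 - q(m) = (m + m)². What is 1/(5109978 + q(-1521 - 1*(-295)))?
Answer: -1/902319 ≈ -1.1083e-6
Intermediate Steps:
q(m) = 7 - 4*m² (q(m) = 7 - (m + m)² = 7 - (2*m)² = 7 - 4*m²)
1/(5109978 + q(-1521 - 1*(-295))) = 1/(5109978 + (7 - 4*(-1521 - 1*(-295))²)) = 1/(5109978 + (7 - 4*(-1521 + 295)²)) = 1/(5109978 + (7 - 4*(-1226)²)) = 1/(5109978 + (7 - 4*1503076)) = 1/(5109978 + (7 - 6012304)) = 1/(5109978 - 6012297) = 1/(-902319) = -1/902319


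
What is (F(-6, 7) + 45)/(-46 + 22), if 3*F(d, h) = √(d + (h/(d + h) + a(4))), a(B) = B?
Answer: -15/8 - √5/72 ≈ -1.9061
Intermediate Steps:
F(d, h) = √(4 + d + h/(d + h))/3 (F(d, h) = √(d + (h/(d + h) + 4))/3 = √(d + (4 + h/(d + h)))/3 = √(4 + d + h/(d + h))/3)
(F(-6, 7) + 45)/(-46 + 22) = (√((4*(-6) + 5*7 - 6*(-6 + 7))/(-6 + 7))/3 + 45)/(-46 + 22) = (√((-24 + 35 - 6*1)/1)/3 + 45)/(-24) = (√(1*(-24 + 35 - 6))/3 + 45)*(-1/24) = (√(1*5)/3 + 45)*(-1/24) = (√5/3 + 45)*(-1/24) = (45 + √5/3)*(-1/24) = -15/8 - √5/72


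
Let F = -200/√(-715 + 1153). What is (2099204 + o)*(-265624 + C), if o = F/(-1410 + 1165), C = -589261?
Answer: -1794578011540 - 17097700*√438/10731 ≈ -1.7946e+12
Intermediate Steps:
F = -100*√438/219 (F = -200*√438/438 = -100*√438/219 ≈ -9.5564)
o = 20*√438/10731 (o = (-100*√438/219)/(-1410 + 1165) = -100*√438/219/(-245) = -100*√438/219*(-1/245) = 20*√438/10731 ≈ 0.039006)
(2099204 + o)*(-265624 + C) = (2099204 + 20*√438/10731)*(-265624 - 589261) = (2099204 + 20*√438/10731)*(-854885) = -1794578011540 - 17097700*√438/10731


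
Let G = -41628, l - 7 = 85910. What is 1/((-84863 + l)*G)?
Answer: -1/43875912 ≈ -2.2792e-8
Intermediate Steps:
l = 85917 (l = 7 + 85910 = 85917)
1/((-84863 + l)*G) = 1/((-84863 + 85917)*(-41628)) = -1/41628/1054 = (1/1054)*(-1/41628) = -1/43875912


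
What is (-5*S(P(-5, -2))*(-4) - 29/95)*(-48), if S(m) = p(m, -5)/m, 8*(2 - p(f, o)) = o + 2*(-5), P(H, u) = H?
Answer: 72072/95 ≈ 758.65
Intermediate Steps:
p(f, o) = 13/4 - o/8 (p(f, o) = 2 - (o + 2*(-5))/8 = 2 - (o - 10)/8 = 2 - (-10 + o)/8 = 2 + (5/4 - o/8) = 13/4 - o/8)
S(m) = 31/(8*m) (S(m) = (13/4 - ⅛*(-5))/m = (13/4 + 5/8)/m = 31/(8*m))
(-5*S(P(-5, -2))*(-4) - 29/95)*(-48) = (-155/(8*(-5))*(-4) - 29/95)*(-48) = (-155*(-1)/(8*5)*(-4) - 29*1/95)*(-48) = (-5*(-31/40)*(-4) - 29/95)*(-48) = ((31/8)*(-4) - 29/95)*(-48) = (-31/2 - 29/95)*(-48) = -3003/190*(-48) = 72072/95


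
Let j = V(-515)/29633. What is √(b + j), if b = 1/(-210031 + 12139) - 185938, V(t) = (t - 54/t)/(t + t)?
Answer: I*√47107258467987959134412403859/503338137090 ≈ 431.21*I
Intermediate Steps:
V(t) = (t - 54/t)/(2*t) (V(t) = (t - 54/t)/((2*t)) = (t - 54/t)*(1/(2*t)) = (t - 54/t)/(2*t))
b = -36795642697/197892 (b = 1/(-197892) - 185938 = -1/197892 - 185938 = -36795642697/197892 ≈ -1.8594e+5)
j = 265171/15718824850 (j = (½ - 27/(-515)²)/29633 = (½ - 27*1/265225)*(1/29633) = (½ - 27/265225)*(1/29633) = (265171/530450)*(1/29633) = 265171/15718824850 ≈ 1.6870e-5)
√(b + j) = √(-36795642697/197892 + 265171/15718824850) = √(-289192131372424700459/1555314843608100) = I*√47107258467987959134412403859/503338137090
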